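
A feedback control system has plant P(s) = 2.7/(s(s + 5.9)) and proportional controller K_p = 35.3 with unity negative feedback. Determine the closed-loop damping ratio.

ζ = 0.302

The closed-loop denominator is s(s+5.9) + 35.3·2.7 = s² + 5.9s + 95.31.
So ω_n² = 95.31 ⇒ ω_n = 9.763 rad/s, and ζ = 5.9/(2ω_n) = 0.302.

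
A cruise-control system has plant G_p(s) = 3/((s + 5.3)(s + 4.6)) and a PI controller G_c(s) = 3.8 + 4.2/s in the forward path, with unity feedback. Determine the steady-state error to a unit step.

The open loop G_c(s)G_p(s) has a pole at the origin (type 1), so the static position error constant is infinite and e_ss = 1/(1+∞) = 0.

0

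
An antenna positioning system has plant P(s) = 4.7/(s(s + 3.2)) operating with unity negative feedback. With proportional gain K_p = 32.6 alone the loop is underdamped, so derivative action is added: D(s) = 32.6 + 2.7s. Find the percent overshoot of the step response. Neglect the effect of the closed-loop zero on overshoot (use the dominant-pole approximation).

Forward path: (32.6 + 2.7s)·4.7/(s(s+3.2)). The closed-loop characteristic equation is s² + (3.2 + 4.7·2.7)s + 4.7·32.6 = 0.
That is s² + 15.89s + 153.2 = 0, so ω_n = 12.38 rad/s and ζ = 15.89/(2·12.38) = 0.6419.
%OS = 100·exp(−πζ/√(1−ζ²)) = 7.21%.

7.21%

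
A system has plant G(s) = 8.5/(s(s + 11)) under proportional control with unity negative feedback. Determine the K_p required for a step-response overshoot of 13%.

From %OS = 100·exp(−πζ/√(1−ζ²)) = 13%, ζ = −ln(0.13)/√(π²+ln²(0.13)) = 0.5446.
Characteristic equation s² + 11s + 8.5K_p = 0 gives ζ = 11/(2√(8.5K_p)).
Setting ζ = 0.5446: √(8.5K_p) = 11/(2·0.5446) = 10.1, so K_p = 102/8.5 = 12.

K_p = 12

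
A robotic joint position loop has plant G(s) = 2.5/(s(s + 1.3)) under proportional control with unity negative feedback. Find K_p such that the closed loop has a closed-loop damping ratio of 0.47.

Closed-loop characteristic equation: s² + 1.3s + K_p·2.5 = 0.
So ω_n = √(2.5K_p) and 2ζω_n = 1.3, giving ζ = 1.3/(2√(2.5K_p)).
Setting ζ = 0.47: √(2.5K_p) = 1.3/(2·0.47) = 1.383, so K_p = 1.913/2.5 = 0.765.

K_p = 0.765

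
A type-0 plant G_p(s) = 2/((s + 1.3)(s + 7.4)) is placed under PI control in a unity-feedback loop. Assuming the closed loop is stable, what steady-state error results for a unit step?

The PI controller's integrator makes the forward path type 1, so e_ss to a step is zero.

0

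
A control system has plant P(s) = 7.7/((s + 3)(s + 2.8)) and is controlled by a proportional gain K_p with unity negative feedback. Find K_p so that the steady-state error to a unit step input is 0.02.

K_p = 53.5

The loop is type 0, so e_ss(step) = 1/(1 + K_pos) with K_pos = K_p·P(0).
P(0) = 0.9167. Require 1/(1 + K_p·0.9167) = 0.02, so 1 + 0.9167·K_p = 50.
K_p = (50 − 1)/0.9167 = 53.5.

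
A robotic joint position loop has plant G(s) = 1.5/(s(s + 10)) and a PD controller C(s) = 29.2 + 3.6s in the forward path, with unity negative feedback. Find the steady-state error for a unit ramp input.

0.228

The loop has one pole at the origin (type 1). Velocity error constant K_v = lim_{s→0} s·C(s)G(s) = 29.2·1.5/10 = 4.38.
Steady-state error to a unit ramp: e_ss = 1/K_v = 0.228.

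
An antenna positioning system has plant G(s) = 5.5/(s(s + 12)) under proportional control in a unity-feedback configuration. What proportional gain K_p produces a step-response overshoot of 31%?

From %OS = 100·exp(−πζ/√(1−ζ²)) = 31%, ζ = −ln(0.31)/√(π²+ln²(0.31)) = 0.3493.
Characteristic equation s² + 12s + 5.5K_p = 0 gives ζ = 12/(2√(5.5K_p)).
Setting ζ = 0.3493: √(5.5K_p) = 12/(2·0.3493) = 17.18, so K_p = 295/5.5 = 53.6.

K_p = 53.6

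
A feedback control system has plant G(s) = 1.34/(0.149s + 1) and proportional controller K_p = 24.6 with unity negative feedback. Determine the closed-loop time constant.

τ = 0.00439 s

Closed loop: T(s) = K_p·G/(1+K_p·G) = 32.96/(0.149s + 1 + 32.96), with pole at s = −(1 + 32.96)/0.149 = −227.9.
Closed-loop time constant τ = 1/227.9 = 0.00439 s.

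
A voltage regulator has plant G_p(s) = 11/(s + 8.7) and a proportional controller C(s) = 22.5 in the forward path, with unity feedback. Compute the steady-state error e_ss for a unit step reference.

0.034

The loop is type 0. Static position error constant K_pos = C(0)·G_p(0) = 22.5·1.264 = 28.45.
Steady-state error to a unit step: e_ss = 1/(1+K_pos) = 1/29.45 = 0.034.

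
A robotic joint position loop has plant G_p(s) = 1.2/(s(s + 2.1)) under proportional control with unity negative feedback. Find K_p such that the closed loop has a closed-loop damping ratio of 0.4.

K_p = 5.74

Closed-loop characteristic equation: s² + 2.1s + K_p·1.2 = 0.
So ω_n = √(1.2K_p) and 2ζω_n = 2.1, giving ζ = 2.1/(2√(1.2K_p)).
Setting ζ = 0.4: √(1.2K_p) = 2.1/(2·0.4) = 2.625, so K_p = 6.891/1.2 = 5.74.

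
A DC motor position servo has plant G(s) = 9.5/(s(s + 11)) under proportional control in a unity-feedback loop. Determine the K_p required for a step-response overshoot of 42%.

From %OS = 100·exp(−πζ/√(1−ζ²)) = 42%, ζ = −ln(0.42)/√(π²+ln²(0.42)) = 0.2662.
Characteristic equation s² + 11s + 9.5K_p = 0 gives ζ = 11/(2√(9.5K_p)).
Setting ζ = 0.2662: √(9.5K_p) = 11/(2·0.2662) = 20.66, so K_p = 427/9.5 = 44.9.

K_p = 44.9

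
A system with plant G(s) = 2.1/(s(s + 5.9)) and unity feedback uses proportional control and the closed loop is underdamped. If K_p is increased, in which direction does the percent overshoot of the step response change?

Characteristic equation s² + 5.9s + K_p·2.1 = 0: raising K_p raises ω_n while 2ζω_n = 5.9 is fixed, so ζ falls and overshoot grows.

increase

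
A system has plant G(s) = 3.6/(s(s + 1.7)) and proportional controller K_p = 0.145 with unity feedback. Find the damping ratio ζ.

The closed-loop denominator is s(s+1.7) + 0.145·3.6 = s² + 1.7s + 0.522.
So ω_n² = 0.522 ⇒ ω_n = 0.7225 rad/s, and ζ = 1.7/(2ω_n) = 1.18.

ζ = 1.18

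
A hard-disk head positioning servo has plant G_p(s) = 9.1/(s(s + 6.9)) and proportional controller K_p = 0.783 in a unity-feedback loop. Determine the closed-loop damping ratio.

1 + K_p·G_p(s) = 0 gives s² + 6.9s + 7.125 = 0.
So ω_n² = 7.125 ⇒ ω_n = 2.669 rad/s, and ζ = 6.9/(2ω_n) = 1.29.

ζ = 1.29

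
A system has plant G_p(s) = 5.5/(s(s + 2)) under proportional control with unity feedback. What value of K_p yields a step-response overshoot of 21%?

K_p = 0.919

From %OS = 100·exp(−πζ/√(1−ζ²)) = 21%, ζ = −ln(0.21)/√(π²+ln²(0.21)) = 0.4449.
Characteristic equation s² + 2s + 5.5K_p = 0 gives ζ = 2/(2√(5.5K_p)).
Setting ζ = 0.4449: √(5.5K_p) = 2/(2·0.4449) = 2.248, so K_p = 5.052/5.5 = 0.919.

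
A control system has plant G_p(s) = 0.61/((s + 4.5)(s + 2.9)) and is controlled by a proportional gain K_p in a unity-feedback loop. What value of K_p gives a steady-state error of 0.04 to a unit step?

For a type-0 loop with proportional control, e_ss = 1/(1 + K_p·G_p(0)).
G_p(0) = 0.04674. Require 1/(1 + K_p·0.04674) = 0.04, so 1 + 0.04674·K_p = 25.
K_p = (25 − 1)/0.04674 = 513.

K_p = 513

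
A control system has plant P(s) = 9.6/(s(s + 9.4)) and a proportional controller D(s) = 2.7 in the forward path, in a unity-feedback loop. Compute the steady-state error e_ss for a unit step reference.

0

The open loop D(s)P(s) has a pole at the origin (type 1), so the static position error constant is infinite and e_ss = 1/(1+∞) = 0.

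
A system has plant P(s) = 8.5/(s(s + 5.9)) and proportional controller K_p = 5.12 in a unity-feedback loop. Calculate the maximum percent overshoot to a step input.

20.8%

The closed-loop denominator s² + 5.9s + 43.52 gives ω_n = √43.52 = 6.597 and ζ = 5.9/(2ω_n) = 0.4472.
%OS = 100·exp(−πζ/√(1−ζ²)) = 100·exp(−π·0.4472/√0.8) = 20.8%.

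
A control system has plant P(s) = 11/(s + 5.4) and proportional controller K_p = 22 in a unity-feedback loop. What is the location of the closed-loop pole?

s = -247.4

Closed-loop transfer function: T(s) = K_p·P(s)/(1 + K_p·P(s)) = 242/(s + 5.4 + 242) = 242/(s + 247.4).
The closed-loop pole is at s = −247.4.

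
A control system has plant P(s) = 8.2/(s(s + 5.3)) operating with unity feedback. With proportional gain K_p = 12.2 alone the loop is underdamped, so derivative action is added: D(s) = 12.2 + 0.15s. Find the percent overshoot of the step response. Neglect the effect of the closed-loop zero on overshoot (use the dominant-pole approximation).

33.8%

Forward path: (12.2 + 0.15s)·8.2/(s(s+5.3)). The closed-loop characteristic equation is s² + (5.3 + 8.2·0.15)s + 8.2·12.2 = 0.
That is s² + 6.53s + 100 = 0, so ω_n = 10 rad/s and ζ = 6.53/(2·10) = 0.3264.
%OS = 100·exp(−πζ/√(1−ζ²)) = 33.8%.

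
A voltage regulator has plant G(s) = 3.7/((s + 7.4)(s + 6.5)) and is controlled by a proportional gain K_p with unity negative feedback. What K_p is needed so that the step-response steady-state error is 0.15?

K_p = 73.7

For a type-0 loop with proportional control, e_ss = 1/(1 + K_p·G(0)).
G(0) = 0.07692. Require 1/(1 + K_p·0.07692) = 0.15, so 1 + 0.07692·K_p = 6.667.
K_p = (6.667 − 1)/0.07692 = 73.7.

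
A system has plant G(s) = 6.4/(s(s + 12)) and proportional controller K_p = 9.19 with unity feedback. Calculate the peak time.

From 1 + K_pG(s) = 0: s² + 12s + 58.82 = 0 ⇒ ω_n = 7.669, ζ = 0.7824.
Damped frequency ω_d = ω_n√(1−ζ²) = 4.777 rad/s, so peak time T_p = π/ω_d = 0.658 s.

T_p = 0.658 s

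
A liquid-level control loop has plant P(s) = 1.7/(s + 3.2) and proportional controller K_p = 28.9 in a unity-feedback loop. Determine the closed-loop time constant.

τ = 0.0191 s

Closed-loop transfer function: T(s) = K_p·P(s)/(1 + K_p·P(s)) = 49.13/(s + 3.2 + 49.13) = 49.13/(s + 52.33).
Time constant τ = 1/52.33 = 0.0191 s.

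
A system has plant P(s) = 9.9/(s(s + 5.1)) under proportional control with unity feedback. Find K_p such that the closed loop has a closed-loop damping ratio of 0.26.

K_p = 9.72

Closed-loop characteristic equation: s² + 5.1s + K_p·9.9 = 0.
So ω_n = √(9.9K_p) and 2ζω_n = 5.1, giving ζ = 5.1/(2√(9.9K_p)).
Setting ζ = 0.26: √(9.9K_p) = 5.1/(2·0.26) = 9.808, so K_p = 96.19/9.9 = 9.72.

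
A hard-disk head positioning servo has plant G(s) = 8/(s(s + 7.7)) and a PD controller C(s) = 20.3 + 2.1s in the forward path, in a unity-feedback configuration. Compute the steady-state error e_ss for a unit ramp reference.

The loop has one pole at the origin (type 1). Velocity error constant K_v = lim_{s→0} s·C(s)G(s) = 20.3·8/7.7 = 21.09.
Steady-state error to a unit ramp: e_ss = 1/K_v = 0.0474.

0.0474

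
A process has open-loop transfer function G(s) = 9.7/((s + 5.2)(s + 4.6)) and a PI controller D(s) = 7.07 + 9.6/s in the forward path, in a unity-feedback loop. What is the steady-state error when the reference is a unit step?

0

The open loop D(s)G(s) has a pole at the origin (type 1), so the static position error constant is infinite and e_ss = 1/(1+∞) = 0.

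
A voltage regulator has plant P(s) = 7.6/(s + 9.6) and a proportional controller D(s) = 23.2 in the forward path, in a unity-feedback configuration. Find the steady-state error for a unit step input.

0.0516

The loop is type 0. Static position error constant K_pos = D(0)·P(0) = 23.2·0.7917 = 18.37.
Steady-state error to a unit step: e_ss = 1/(1+K_pos) = 1/19.37 = 0.0516.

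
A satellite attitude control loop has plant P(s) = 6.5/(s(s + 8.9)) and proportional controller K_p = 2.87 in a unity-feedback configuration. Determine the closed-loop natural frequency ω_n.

With unity feedback the closed-loop characteristic equation is s² + 8.9s + 2.87·6.5 = s² + 8.9s + 18.66 = 0.
So ω_n² = 18.66 ⇒ ω_n = 4.319 rad/s, and ζ = 8.9/(2ω_n) = 1.03.

ω_n = 4.32 rad/s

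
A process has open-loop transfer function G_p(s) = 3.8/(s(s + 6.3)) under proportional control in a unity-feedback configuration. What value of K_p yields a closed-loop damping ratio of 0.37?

Closed-loop characteristic equation: s² + 6.3s + K_p·3.8 = 0.
So ω_n = √(3.8K_p) and 2ζω_n = 6.3, giving ζ = 6.3/(2√(3.8K_p)).
Setting ζ = 0.37: √(3.8K_p) = 6.3/(2·0.37) = 8.514, so K_p = 72.48/3.8 = 19.1.

K_p = 19.1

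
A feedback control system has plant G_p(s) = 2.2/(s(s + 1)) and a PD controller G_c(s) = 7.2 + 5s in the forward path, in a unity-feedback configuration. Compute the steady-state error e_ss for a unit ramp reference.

0.0631

The loop has one pole at the origin (type 1). Velocity error constant K_v = lim_{s→0} s·G_c(s)G_p(s) = 7.2·2.2/1 = 15.84.
Steady-state error to a unit ramp: e_ss = 1/K_v = 0.0631.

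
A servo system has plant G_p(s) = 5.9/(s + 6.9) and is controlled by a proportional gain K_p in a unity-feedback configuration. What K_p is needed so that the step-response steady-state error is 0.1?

Steady-state error for a unit step on this type-0 loop is 1/(1 + K_p·G_p(0)).
G_p(0) = 0.8551. Require 1/(1 + K_p·0.8551) = 0.1, so 1 + 0.8551·K_p = 10.
K_p = (10 − 1)/0.8551 = 10.5.

K_p = 10.5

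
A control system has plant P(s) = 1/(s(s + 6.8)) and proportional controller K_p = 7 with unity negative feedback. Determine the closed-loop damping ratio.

ζ = 1.29

1 + K_p·P(s) = 0 gives s² + 6.8s + 7 = 0.
Matching s² + 2ζω_n s + ω_n²: ω_n = √7 = 2.646 rad/s and 2ζω_n = 6.8, so ζ = 6.8/(2·2.646) = 1.29.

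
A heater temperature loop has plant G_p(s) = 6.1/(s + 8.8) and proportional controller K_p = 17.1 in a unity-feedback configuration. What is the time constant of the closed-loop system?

Closed-loop transfer function: T(s) = K_p·G_p(s)/(1 + K_p·G_p(s)) = 104.3/(s + 8.8 + 104.3) = 104.3/(s + 113.1).
Time constant τ = 1/113.1 = 0.00884 s.

τ = 0.00884 s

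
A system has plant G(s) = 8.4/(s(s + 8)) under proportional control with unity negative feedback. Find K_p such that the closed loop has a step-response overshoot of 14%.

K_p = 6.77

From %OS = 100·exp(−πζ/√(1−ζ²)) = 14%, ζ = −ln(0.14)/√(π²+ln²(0.14)) = 0.5305.
Characteristic equation s² + 8s + 8.4K_p = 0 gives ζ = 8/(2√(8.4K_p)).
Setting ζ = 0.5305: √(8.4K_p) = 8/(2·0.5305) = 7.54, so K_p = 56.85/8.4 = 6.77.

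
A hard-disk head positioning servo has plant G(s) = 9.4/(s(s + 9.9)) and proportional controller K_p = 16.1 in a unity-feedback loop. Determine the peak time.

T_p = 0.279 s

The closed-loop denominator s² + 9.9s + 151.3 gives ω_n = √151.3 = 12.3 and ζ = 9.9/(2ω_n) = 0.4024.
Damped frequency ω_d = ω_n√(1−ζ²) = 11.26 rad/s, so peak time T_p = π/ω_d = 0.279 s.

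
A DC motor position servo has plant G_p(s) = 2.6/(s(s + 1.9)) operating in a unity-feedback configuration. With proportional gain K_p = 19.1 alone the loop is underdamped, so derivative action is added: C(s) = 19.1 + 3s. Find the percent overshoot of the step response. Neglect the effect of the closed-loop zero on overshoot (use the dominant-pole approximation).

5.08%

Forward path: (19.1 + 3s)·2.6/(s(s+1.9)). The closed-loop characteristic equation is s² + (1.9 + 2.6·3)s + 2.6·19.1 = 0.
That is s² + 9.7s + 49.66 = 0, so ω_n = 7.047 rad/s and ζ = 9.7/(2·7.047) = 0.6882.
%OS = 100·exp(−πζ/√(1−ζ²)) = 5.08%.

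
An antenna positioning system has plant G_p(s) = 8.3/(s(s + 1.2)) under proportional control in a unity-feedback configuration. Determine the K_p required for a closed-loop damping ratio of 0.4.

Closed-loop characteristic equation: s² + 1.2s + K_p·8.3 = 0.
So ω_n = √(8.3K_p) and 2ζω_n = 1.2, giving ζ = 1.2/(2√(8.3K_p)).
Setting ζ = 0.4: √(8.3K_p) = 1.2/(2·0.4) = 1.5, so K_p = 2.25/8.3 = 0.271.

K_p = 0.271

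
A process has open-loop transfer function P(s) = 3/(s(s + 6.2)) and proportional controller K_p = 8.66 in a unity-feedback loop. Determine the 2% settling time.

T_s ≈ 1.29 s

The closed-loop denominator s² + 6.2s + 25.98 gives ω_n = √25.98 = 5.097 and ζ = 6.2/(2ω_n) = 0.6082.
2% settling time T_s ≈ 4/(ζω_n) = 4/3.1 = 1.29 s.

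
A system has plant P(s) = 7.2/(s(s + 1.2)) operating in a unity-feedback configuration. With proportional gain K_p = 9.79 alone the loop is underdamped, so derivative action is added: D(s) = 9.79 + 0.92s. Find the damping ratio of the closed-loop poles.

Forward path: (9.79 + 0.92s)·7.2/(s(s+1.2)). The closed-loop characteristic equation is s² + (1.2 + 7.2·0.92)s + 7.2·9.79 = 0.
That is s² + 7.824s + 70.49 = 0, so ω_n = 8.396 rad/s and ζ = 7.824/(2·8.396) = 0.466.

ζ = 0.466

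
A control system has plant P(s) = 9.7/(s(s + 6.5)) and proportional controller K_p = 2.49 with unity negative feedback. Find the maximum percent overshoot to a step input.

The closed-loop denominator s² + 6.5s + 24.15 gives ω_n = √24.15 = 4.915 and ζ = 6.5/(2ω_n) = 0.6613.
%OS = 100·exp(−πζ/√(1−ζ²)) = 100·exp(−π·0.6613/√0.5627) = 6.27%.

6.27%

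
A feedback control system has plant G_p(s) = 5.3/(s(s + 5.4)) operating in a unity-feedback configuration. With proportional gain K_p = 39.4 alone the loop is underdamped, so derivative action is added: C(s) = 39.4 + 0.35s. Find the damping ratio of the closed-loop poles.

Forward path: (39.4 + 0.35s)·5.3/(s(s+5.4)). The closed-loop characteristic equation is s² + (5.4 + 5.3·0.35)s + 5.3·39.4 = 0.
That is s² + 7.255s + 208.8 = 0, so ω_n = 14.45 rad/s and ζ = 7.255/(2·14.45) = 0.251.

ζ = 0.251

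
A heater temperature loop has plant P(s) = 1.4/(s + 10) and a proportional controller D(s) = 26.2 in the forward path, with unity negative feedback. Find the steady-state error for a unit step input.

0.214

The loop is type 0. Static position error constant K_pos = D(0)·P(0) = 26.2·0.14 = 3.668.
Steady-state error to a unit step: e_ss = 1/(1+K_pos) = 1/4.668 = 0.214.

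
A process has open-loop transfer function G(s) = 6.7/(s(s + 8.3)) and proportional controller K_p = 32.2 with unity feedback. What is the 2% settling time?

Closed-loop characteristic equation: s² + 8.3s + 215.7 = 0, so ω_n = 14.69 rad/s and ζ = 8.3/(2·14.69) = 0.2825.
2% settling time T_s ≈ 4/(ζω_n) = 4/4.15 = 0.964 s.

T_s ≈ 0.964 s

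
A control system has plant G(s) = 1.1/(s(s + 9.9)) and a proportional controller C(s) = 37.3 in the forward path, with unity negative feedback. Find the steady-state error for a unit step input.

0

The open loop C(s)G(s) has a pole at the origin (type 1), so the static position error constant is infinite and e_ss = 1/(1+∞) = 0.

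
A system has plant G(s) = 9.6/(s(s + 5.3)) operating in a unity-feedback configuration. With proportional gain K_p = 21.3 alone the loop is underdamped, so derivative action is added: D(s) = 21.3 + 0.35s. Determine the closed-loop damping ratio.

ζ = 0.303

Forward path: (21.3 + 0.35s)·9.6/(s(s+5.3)). The closed-loop characteristic equation is s² + (5.3 + 9.6·0.35)s + 9.6·21.3 = 0.
That is s² + 8.66s + 204.5 = 0, so ω_n = 14.3 rad/s and ζ = 8.66/(2·14.3) = 0.3028.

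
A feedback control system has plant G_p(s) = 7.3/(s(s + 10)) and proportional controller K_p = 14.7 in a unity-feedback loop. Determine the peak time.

Closed-loop characteristic equation: s² + 10s + 107.3 = 0, so ω_n = 10.36 rad/s and ζ = 10/(2·10.36) = 0.4827.
Damped frequency ω_d = ω_n√(1−ζ²) = 9.072 rad/s, so peak time T_p = π/ω_d = 0.346 s.

T_p = 0.346 s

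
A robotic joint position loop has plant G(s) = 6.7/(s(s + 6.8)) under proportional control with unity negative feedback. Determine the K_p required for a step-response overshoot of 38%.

K_p = 19.9

From %OS = 100·exp(−πζ/√(1−ζ²)) = 38%, ζ = −ln(0.38)/√(π²+ln²(0.38)) = 0.2943.
Characteristic equation s² + 6.8s + 6.7K_p = 0 gives ζ = 6.8/(2√(6.7K_p)).
Setting ζ = 0.2943: √(6.7K_p) = 6.8/(2·0.2943) = 11.55, so K_p = 133.4/6.7 = 19.9.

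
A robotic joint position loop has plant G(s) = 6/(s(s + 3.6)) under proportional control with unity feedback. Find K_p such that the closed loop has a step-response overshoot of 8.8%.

K_p = 1.44

From %OS = 100·exp(−πζ/√(1−ζ²)) = 8.8%, ζ = −ln(0.088)/√(π²+ln²(0.088)) = 0.6119.
Characteristic equation s² + 3.6s + 6K_p = 0 gives ζ = 3.6/(2√(6K_p)).
Setting ζ = 0.6119: √(6K_p) = 3.6/(2·0.6119) = 2.942, so K_p = 8.654/6 = 1.44.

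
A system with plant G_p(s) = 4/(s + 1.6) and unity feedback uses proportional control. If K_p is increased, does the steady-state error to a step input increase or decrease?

decrease

The position error constant K_pos = K_p·G_p(0) grows with K_p, and e_ss = 1/(1+K_pos) falls.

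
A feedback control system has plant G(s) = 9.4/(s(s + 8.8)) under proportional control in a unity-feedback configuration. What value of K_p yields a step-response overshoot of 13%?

K_p = 6.94

From %OS = 100·exp(−πζ/√(1−ζ²)) = 13%, ζ = −ln(0.13)/√(π²+ln²(0.13)) = 0.5446.
Characteristic equation s² + 8.8s + 9.4K_p = 0 gives ζ = 8.8/(2√(9.4K_p)).
Setting ζ = 0.5446: √(9.4K_p) = 8.8/(2·0.5446) = 8.079, so K_p = 65.26/9.4 = 6.94.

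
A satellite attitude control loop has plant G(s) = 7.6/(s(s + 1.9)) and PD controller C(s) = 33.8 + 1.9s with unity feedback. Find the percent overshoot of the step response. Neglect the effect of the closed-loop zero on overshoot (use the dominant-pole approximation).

15.5%

Forward path: (33.8 + 1.9s)·7.6/(s(s+1.9)). The closed-loop characteristic equation is s² + (1.9 + 7.6·1.9)s + 7.6·33.8 = 0.
That is s² + 16.34s + 256.9 = 0, so ω_n = 16.03 rad/s and ζ = 16.34/(2·16.03) = 0.5097.
%OS = 100·exp(−πζ/√(1−ζ²)) = 15.5%.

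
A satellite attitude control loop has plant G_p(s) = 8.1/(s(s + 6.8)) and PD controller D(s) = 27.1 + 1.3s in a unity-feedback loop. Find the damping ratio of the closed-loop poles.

Forward path: (27.1 + 1.3s)·8.1/(s(s+6.8)). The closed-loop characteristic equation is s² + (6.8 + 8.1·1.3)s + 8.1·27.1 = 0.
That is s² + 17.33s + 219.5 = 0, so ω_n = 14.82 rad/s and ζ = 17.33/(2·14.82) = 0.5848.

ζ = 0.585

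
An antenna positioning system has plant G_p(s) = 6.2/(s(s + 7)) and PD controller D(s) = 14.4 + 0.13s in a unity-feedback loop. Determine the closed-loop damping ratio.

ζ = 0.413

Forward path: (14.4 + 0.13s)·6.2/(s(s+7)). The closed-loop characteristic equation is s² + (7 + 6.2·0.13)s + 6.2·14.4 = 0.
That is s² + 7.806s + 89.28 = 0, so ω_n = 9.449 rad/s and ζ = 7.806/(2·9.449) = 0.4131.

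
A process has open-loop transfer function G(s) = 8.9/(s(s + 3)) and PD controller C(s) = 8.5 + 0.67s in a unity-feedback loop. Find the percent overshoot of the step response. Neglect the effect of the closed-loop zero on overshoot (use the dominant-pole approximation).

15.1%

Forward path: (8.5 + 0.67s)·8.9/(s(s+3)). The closed-loop characteristic equation is s² + (3 + 8.9·0.67)s + 8.9·8.5 = 0.
That is s² + 8.963s + 75.65 = 0, so ω_n = 8.698 rad/s and ζ = 8.963/(2·8.698) = 0.5153.
%OS = 100·exp(−πζ/√(1−ζ²)) = 15.1%.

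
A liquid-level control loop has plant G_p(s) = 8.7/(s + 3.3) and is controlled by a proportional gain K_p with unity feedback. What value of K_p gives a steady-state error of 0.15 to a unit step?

K_p = 2.15

For a type-0 loop with proportional control, e_ss = 1/(1 + K_p·G_p(0)).
G_p(0) = 2.636. Require 1/(1 + K_p·2.636) = 0.15, so 1 + 2.636·K_p = 6.667.
K_p = (6.667 − 1)/2.636 = 2.15.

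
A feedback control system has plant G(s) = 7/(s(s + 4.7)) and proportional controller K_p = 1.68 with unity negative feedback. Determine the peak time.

T_p = 1.26 s

Closed-loop characteristic equation: s² + 4.7s + 11.76 = 0, so ω_n = 3.429 rad/s and ζ = 4.7/(2·3.429) = 0.6853.
Damped frequency ω_d = ω_n√(1−ζ²) = 2.497 rad/s, so peak time T_p = π/ω_d = 1.26 s.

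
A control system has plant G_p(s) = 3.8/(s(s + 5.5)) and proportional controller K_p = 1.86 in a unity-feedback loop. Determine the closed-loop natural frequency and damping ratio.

1 + K_p·G_p(s) = 0 gives s² + 5.5s + 7.068 = 0.
Matching s² + 2ζω_n s + ω_n²: ω_n = √7.068 = 2.659 rad/s and 2ζω_n = 5.5, so ζ = 5.5/(2·2.659) = 1.03.

ω_n = 2.66 rad/s, ζ = 1.03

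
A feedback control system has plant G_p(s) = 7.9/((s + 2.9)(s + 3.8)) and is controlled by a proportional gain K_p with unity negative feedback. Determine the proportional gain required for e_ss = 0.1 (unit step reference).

The loop is type 0, so e_ss(step) = 1/(1 + K_pos) with K_pos = K_p·G_p(0).
G_p(0) = 0.7169. Require 1/(1 + K_p·0.7169) = 0.1, so 1 + 0.7169·K_p = 10.
K_p = (10 − 1)/0.7169 = 12.6.

K_p = 12.6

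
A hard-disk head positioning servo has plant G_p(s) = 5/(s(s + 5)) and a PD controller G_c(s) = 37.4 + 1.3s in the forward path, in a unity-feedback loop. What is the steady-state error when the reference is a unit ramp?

0.0267

The loop has one pole at the origin (type 1). Velocity error constant K_v = lim_{s→0} s·G_c(s)G_p(s) = 37.4·5/5 = 37.4.
Steady-state error to a unit ramp: e_ss = 1/K_v = 0.0267.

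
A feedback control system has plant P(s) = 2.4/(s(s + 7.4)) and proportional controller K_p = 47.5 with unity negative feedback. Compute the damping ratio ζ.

1 + K_p·P(s) = 0 gives s² + 7.4s + 114 = 0.
So ω_n² = 114 ⇒ ω_n = 10.68 rad/s, and ζ = 7.4/(2ω_n) = 0.347.

ζ = 0.347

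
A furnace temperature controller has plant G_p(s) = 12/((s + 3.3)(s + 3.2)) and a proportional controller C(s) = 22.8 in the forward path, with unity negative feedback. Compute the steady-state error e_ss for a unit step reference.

0.0372

The loop is type 0. Static position error constant K_pos = C(0)·G_p(0) = 22.8·1.136 = 25.91.
Steady-state error to a unit step: e_ss = 1/(1+K_pos) = 1/26.91 = 0.0372.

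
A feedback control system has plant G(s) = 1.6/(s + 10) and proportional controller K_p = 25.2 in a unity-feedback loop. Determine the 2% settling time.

T_s ≈ 0.0795 s

Closed-loop transfer function: T(s) = K_p·G(s)/(1 + K_p·G(s)) = 40.32/(s + 10 + 40.32) = 40.32/(s + 50.32).
Time constant τ = 1/50.32 = 0.01987 s, so the 2% settling time is about 4τ = 0.0795 s.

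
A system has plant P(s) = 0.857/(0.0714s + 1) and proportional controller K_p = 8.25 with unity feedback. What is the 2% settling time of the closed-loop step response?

T_s ≈ 0.0354 s

Closed loop: T(s) = K_p·P/(1+K_p·P) = 7.07/(0.0714s + 1 + 7.07), with pole at s = −(1 + 7.07)/0.0714 = −113.
τ = 1/113 = 0.008847 s, so 2% settling time ≈ 4τ = 0.0354 s.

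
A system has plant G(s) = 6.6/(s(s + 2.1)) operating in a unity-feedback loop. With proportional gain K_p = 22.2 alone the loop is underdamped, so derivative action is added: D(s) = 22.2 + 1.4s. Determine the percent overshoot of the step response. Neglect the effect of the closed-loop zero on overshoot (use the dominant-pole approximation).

Forward path: (22.2 + 1.4s)·6.6/(s(s+2.1)). The closed-loop characteristic equation is s² + (2.1 + 6.6·1.4)s + 6.6·22.2 = 0.
That is s² + 11.34s + 146.5 = 0, so ω_n = 12.1 rad/s and ζ = 11.34/(2·12.1) = 0.4684.
%OS = 100·exp(−πζ/√(1−ζ²)) = 18.9%.

18.9%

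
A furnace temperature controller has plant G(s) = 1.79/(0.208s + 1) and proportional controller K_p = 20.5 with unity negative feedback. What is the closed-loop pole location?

Closed loop: T(s) = K_p·G/(1+K_p·G) = 36.7/(0.208s + 1 + 36.7), with pole at s = −(1 + 36.7)/0.208 = −181.2.

s = -181.2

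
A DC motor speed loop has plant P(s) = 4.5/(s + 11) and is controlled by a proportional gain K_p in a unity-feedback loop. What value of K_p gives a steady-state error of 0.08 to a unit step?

K_p = 28.1

For a type-0 loop with proportional control, e_ss = 1/(1 + K_p·P(0)).
P(0) = 0.4091. Require 1/(1 + K_p·0.4091) = 0.08, so 1 + 0.4091·K_p = 12.5.
K_p = (12.5 − 1)/0.4091 = 28.1.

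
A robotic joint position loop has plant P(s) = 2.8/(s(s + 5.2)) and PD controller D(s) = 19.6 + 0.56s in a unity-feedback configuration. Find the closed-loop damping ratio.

Forward path: (19.6 + 0.56s)·2.8/(s(s+5.2)). The closed-loop characteristic equation is s² + (5.2 + 2.8·0.56)s + 2.8·19.6 = 0.
That is s² + 6.768s + 54.88 = 0, so ω_n = 7.408 rad/s and ζ = 6.768/(2·7.408) = 0.4568.

ζ = 0.457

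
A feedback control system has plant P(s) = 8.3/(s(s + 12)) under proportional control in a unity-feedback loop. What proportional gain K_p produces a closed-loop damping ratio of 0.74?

Closed-loop characteristic equation: s² + 12s + K_p·8.3 = 0.
So ω_n = √(8.3K_p) and 2ζω_n = 12, giving ζ = 12/(2√(8.3K_p)).
Setting ζ = 0.74: √(8.3K_p) = 12/(2·0.74) = 8.108, so K_p = 65.74/8.3 = 7.92.

K_p = 7.92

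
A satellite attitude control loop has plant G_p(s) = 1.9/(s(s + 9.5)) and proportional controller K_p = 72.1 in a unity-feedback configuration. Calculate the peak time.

T_p = 0.294 s

From 1 + K_pG_p(s) = 0: s² + 9.5s + 137 = 0 ⇒ ω_n = 11.7, ζ = 0.4058.
Damped frequency ω_d = ω_n√(1−ζ²) = 10.7 rad/s, so peak time T_p = π/ω_d = 0.294 s.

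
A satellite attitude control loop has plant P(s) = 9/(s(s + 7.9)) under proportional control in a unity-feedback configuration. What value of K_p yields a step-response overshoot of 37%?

From %OS = 100·exp(−πζ/√(1−ζ²)) = 37%, ζ = −ln(0.37)/√(π²+ln²(0.37)) = 0.3017.
Characteristic equation s² + 7.9s + 9K_p = 0 gives ζ = 7.9/(2√(9K_p)).
Setting ζ = 0.3017: √(9K_p) = 7.9/(2·0.3017) = 13.09, so K_p = 171.4/9 = 19.

K_p = 19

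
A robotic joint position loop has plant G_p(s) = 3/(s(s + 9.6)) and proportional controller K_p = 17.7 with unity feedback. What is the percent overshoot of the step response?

6.39%

From 1 + K_pG_p(s) = 0: s² + 9.6s + 53.1 = 0 ⇒ ω_n = 7.287, ζ = 0.6587.
%OS = 100·exp(−πζ/√(1−ζ²)) = 100·exp(−π·0.6587/√0.5661) = 6.39%.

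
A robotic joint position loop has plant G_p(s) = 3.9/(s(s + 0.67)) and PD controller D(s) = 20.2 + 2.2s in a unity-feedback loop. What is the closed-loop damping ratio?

Forward path: (20.2 + 2.2s)·3.9/(s(s+0.67)). The closed-loop characteristic equation is s² + (0.67 + 3.9·2.2)s + 3.9·20.2 = 0.
That is s² + 9.25s + 78.78 = 0, so ω_n = 8.876 rad/s and ζ = 9.25/(2·8.876) = 0.5211.

ζ = 0.521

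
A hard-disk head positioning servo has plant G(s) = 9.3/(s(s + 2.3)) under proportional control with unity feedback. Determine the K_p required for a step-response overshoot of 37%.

K_p = 1.56

From %OS = 100·exp(−πζ/√(1−ζ²)) = 37%, ζ = −ln(0.37)/√(π²+ln²(0.37)) = 0.3017.
Characteristic equation s² + 2.3s + 9.3K_p = 0 gives ζ = 2.3/(2√(9.3K_p)).
Setting ζ = 0.3017: √(9.3K_p) = 2.3/(2·0.3017) = 3.811, so K_p = 14.53/9.3 = 1.56.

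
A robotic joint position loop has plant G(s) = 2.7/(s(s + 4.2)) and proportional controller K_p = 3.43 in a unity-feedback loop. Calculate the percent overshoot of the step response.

From 1 + K_pG(s) = 0: s² + 4.2s + 9.261 = 0 ⇒ ω_n = 3.043, ζ = 0.6901.
%OS = 100·exp(−πζ/√(1−ζ²)) = 100·exp(−π·0.6901/√0.5238) = 5%.

5%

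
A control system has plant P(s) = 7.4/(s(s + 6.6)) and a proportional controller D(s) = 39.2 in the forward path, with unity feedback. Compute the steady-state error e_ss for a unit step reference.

0

The open loop D(s)P(s) has a pole at the origin (type 1), so the static position error constant is infinite and e_ss = 1/(1+∞) = 0.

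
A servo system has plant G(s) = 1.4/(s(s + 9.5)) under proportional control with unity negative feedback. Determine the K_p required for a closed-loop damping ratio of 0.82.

K_p = 24

Closed-loop characteristic equation: s² + 9.5s + K_p·1.4 = 0.
So ω_n = √(1.4K_p) and 2ζω_n = 9.5, giving ζ = 9.5/(2√(1.4K_p)).
Setting ζ = 0.82: √(1.4K_p) = 9.5/(2·0.82) = 5.793, so K_p = 33.56/1.4 = 24.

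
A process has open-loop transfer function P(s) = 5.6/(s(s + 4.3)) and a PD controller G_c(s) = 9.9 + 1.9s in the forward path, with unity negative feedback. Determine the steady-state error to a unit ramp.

0.0776

The loop has one pole at the origin (type 1). Velocity error constant K_v = lim_{s→0} s·G_c(s)P(s) = 9.9·5.6/4.3 = 12.89.
Steady-state error to a unit ramp: e_ss = 1/K_v = 0.0776.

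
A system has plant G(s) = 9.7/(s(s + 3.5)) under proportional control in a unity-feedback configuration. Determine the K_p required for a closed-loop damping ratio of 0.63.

K_p = 0.795

Closed-loop characteristic equation: s² + 3.5s + K_p·9.7 = 0.
So ω_n = √(9.7K_p) and 2ζω_n = 3.5, giving ζ = 3.5/(2√(9.7K_p)).
Setting ζ = 0.63: √(9.7K_p) = 3.5/(2·0.63) = 2.778, so K_p = 7.716/9.7 = 0.795.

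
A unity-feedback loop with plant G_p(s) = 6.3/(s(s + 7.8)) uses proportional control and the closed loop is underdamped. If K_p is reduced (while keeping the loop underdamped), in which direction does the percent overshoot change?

ζ = 7.8/(2√(6.3K_p)) rises as K_p falls; higher damping means less overshoot.

decrease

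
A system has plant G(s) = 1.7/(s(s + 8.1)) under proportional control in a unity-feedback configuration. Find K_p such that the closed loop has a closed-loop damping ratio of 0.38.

K_p = 66.8

Closed-loop characteristic equation: s² + 8.1s + K_p·1.7 = 0.
So ω_n = √(1.7K_p) and 2ζω_n = 8.1, giving ζ = 8.1/(2√(1.7K_p)).
Setting ζ = 0.38: √(1.7K_p) = 8.1/(2·0.38) = 10.66, so K_p = 113.6/1.7 = 66.8.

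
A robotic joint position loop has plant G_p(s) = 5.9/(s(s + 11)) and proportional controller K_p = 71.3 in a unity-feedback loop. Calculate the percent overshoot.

The closed-loop denominator s² + 11s + 420.7 gives ω_n = √420.7 = 20.51 and ζ = 11/(2ω_n) = 0.2682.
%OS = 100·exp(−πζ/√(1−ζ²)) = 100·exp(−π·0.2682/√0.9281) = 41.7%.

41.7%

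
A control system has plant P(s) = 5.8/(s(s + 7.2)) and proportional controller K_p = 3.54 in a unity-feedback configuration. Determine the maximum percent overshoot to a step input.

The closed-loop denominator s² + 7.2s + 20.53 gives ω_n = √20.53 = 4.531 and ζ = 7.2/(2ω_n) = 0.7945.
%OS = 100·exp(−πζ/√(1−ζ²)) = 100·exp(−π·0.7945/√0.3688) = 1.64%.

1.64%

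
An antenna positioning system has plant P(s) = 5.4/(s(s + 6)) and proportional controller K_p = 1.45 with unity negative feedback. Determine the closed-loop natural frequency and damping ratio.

ω_n = 2.8 rad/s, ζ = 1.07

1 + K_p·P(s) = 0 gives s² + 6s + 7.83 = 0.
Matching s² + 2ζω_n s + ω_n²: ω_n = √7.83 = 2.798 rad/s and 2ζω_n = 6, so ζ = 6/(2·2.798) = 1.07.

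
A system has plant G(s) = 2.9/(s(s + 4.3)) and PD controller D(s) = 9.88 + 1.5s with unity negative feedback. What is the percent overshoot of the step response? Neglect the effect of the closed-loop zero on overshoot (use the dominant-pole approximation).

Forward path: (9.88 + 1.5s)·2.9/(s(s+4.3)). The closed-loop characteristic equation is s² + (4.3 + 2.9·1.5)s + 2.9·9.88 = 0.
That is s² + 8.65s + 28.65 = 0, so ω_n = 5.353 rad/s and ζ = 8.65/(2·5.353) = 0.808.
%OS = 100·exp(−πζ/√(1−ζ²)) = 1.35%.

1.35%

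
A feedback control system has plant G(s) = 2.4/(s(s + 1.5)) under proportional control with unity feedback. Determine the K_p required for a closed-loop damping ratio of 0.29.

K_p = 2.79

Closed-loop characteristic equation: s² + 1.5s + K_p·2.4 = 0.
So ω_n = √(2.4K_p) and 2ζω_n = 1.5, giving ζ = 1.5/(2√(2.4K_p)).
Setting ζ = 0.29: √(2.4K_p) = 1.5/(2·0.29) = 2.586, so K_p = 6.688/2.4 = 2.79.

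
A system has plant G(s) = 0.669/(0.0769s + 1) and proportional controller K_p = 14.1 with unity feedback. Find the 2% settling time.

T_s ≈ 0.0295 s

Closed loop: T(s) = K_p·G/(1+K_p·G) = 9.433/(0.0769s + 1 + 9.433), with pole at s = −(1 + 9.433)/0.0769 = −135.7.
τ = 1/135.7 = 0.007371 s, so 2% settling time ≈ 4τ = 0.0295 s.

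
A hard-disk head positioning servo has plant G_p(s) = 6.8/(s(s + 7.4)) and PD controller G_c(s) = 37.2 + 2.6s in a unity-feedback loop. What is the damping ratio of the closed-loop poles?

ζ = 0.788

Forward path: (37.2 + 2.6s)·6.8/(s(s+7.4)). The closed-loop characteristic equation is s² + (7.4 + 6.8·2.6)s + 6.8·37.2 = 0.
That is s² + 25.08s + 253 = 0, so ω_n = 15.9 rad/s and ζ = 25.08/(2·15.9) = 0.7884.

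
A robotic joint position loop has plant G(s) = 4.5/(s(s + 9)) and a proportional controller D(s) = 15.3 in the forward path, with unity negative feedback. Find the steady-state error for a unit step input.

0

The open loop D(s)G(s) has a pole at the origin (type 1), so the static position error constant is infinite and e_ss = 1/(1+∞) = 0.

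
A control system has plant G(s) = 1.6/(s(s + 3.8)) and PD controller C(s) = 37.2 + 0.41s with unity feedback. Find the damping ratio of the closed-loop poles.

ζ = 0.289

Forward path: (37.2 + 0.41s)·1.6/(s(s+3.8)). The closed-loop characteristic equation is s² + (3.8 + 1.6·0.41)s + 1.6·37.2 = 0.
That is s² + 4.456s + 59.52 = 0, so ω_n = 7.715 rad/s and ζ = 4.456/(2·7.715) = 0.2888.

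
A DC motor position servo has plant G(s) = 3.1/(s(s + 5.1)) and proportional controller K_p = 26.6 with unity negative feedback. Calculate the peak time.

T_p = 0.36 s

Closed-loop characteristic equation: s² + 5.1s + 82.46 = 0, so ω_n = 9.081 rad/s and ζ = 5.1/(2·9.081) = 0.2808.
Damped frequency ω_d = ω_n√(1−ζ²) = 8.715 rad/s, so peak time T_p = π/ω_d = 0.36 s.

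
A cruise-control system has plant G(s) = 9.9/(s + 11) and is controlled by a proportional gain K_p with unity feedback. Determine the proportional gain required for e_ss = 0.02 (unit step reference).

For a type-0 loop with proportional control, e_ss = 1/(1 + K_p·G(0)).
G(0) = 0.9. Require 1/(1 + K_p·0.9) = 0.02, so 1 + 0.9·K_p = 50.
K_p = (50 − 1)/0.9 = 54.4.

K_p = 54.4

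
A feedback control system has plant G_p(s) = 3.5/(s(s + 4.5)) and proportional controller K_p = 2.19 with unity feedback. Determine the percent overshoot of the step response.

1.25%

The closed-loop denominator s² + 4.5s + 7.665 gives ω_n = √7.665 = 2.769 and ζ = 4.5/(2ω_n) = 0.8127.
%OS = 100·exp(−πζ/√(1−ζ²)) = 100·exp(−π·0.8127/√0.3395) = 1.25%.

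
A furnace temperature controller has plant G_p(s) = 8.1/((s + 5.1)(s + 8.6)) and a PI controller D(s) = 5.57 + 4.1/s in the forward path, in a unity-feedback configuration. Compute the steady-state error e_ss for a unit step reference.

The open loop D(s)G_p(s) has a pole at the origin (type 1), so the static position error constant is infinite and e_ss = 1/(1+∞) = 0.

0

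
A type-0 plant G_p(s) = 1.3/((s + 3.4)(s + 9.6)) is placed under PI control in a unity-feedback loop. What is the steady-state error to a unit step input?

0

The PI controller's integrator makes the forward path type 1, so e_ss to a step is zero.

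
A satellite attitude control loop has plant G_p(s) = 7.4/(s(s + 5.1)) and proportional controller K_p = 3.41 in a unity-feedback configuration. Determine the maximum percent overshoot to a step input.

The closed-loop denominator s² + 5.1s + 25.23 gives ω_n = √25.23 = 5.023 and ζ = 5.1/(2ω_n) = 0.5076.
%OS = 100·exp(−πζ/√(1−ζ²)) = 100·exp(−π·0.5076/√0.7423) = 15.7%.

15.7%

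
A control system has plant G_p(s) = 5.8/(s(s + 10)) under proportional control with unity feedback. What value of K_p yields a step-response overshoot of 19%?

From %OS = 100·exp(−πζ/√(1−ζ²)) = 19%, ζ = −ln(0.19)/√(π²+ln²(0.19)) = 0.4673.
Characteristic equation s² + 10s + 5.8K_p = 0 gives ζ = 10/(2√(5.8K_p)).
Setting ζ = 0.4673: √(5.8K_p) = 10/(2·0.4673) = 10.7, so K_p = 114.5/5.8 = 19.7.

K_p = 19.7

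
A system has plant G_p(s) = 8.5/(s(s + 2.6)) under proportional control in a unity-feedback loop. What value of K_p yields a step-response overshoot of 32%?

From %OS = 100·exp(−πζ/√(1−ζ²)) = 32%, ζ = −ln(0.32)/√(π²+ln²(0.32)) = 0.341.
Characteristic equation s² + 2.6s + 8.5K_p = 0 gives ζ = 2.6/(2√(8.5K_p)).
Setting ζ = 0.341: √(8.5K_p) = 2.6/(2·0.341) = 3.813, so K_p = 14.54/8.5 = 1.71.

K_p = 1.71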